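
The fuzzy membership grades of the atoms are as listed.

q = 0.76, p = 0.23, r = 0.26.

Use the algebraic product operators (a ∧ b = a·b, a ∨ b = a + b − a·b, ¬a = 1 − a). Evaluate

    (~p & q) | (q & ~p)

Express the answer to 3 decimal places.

0.828

~p = 1 − 0.2300 = 0.7700
~p & q = a·b on (0.7700, 0.7600) = 0.5852
~p = 1 − 0.2300 = 0.7700
q & ~p = a·b on (0.7600, 0.7700) = 0.5852
(~p & q) | (q & ~p) = a + b − a·b on (0.5852, 0.5852) = 0.8279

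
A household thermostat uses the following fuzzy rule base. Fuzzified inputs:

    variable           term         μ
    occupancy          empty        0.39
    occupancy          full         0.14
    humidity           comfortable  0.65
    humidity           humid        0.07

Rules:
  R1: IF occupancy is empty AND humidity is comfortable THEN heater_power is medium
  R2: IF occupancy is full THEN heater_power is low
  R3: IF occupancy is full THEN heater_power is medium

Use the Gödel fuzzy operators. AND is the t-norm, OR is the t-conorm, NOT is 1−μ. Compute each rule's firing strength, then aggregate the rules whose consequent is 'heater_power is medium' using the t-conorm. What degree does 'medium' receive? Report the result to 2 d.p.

0.39

R1: empty=0.39, comfortable=0.65; AND[min(a, b)] → w = 0.39
R2: full=0.14 → w = 0.14
R3: full=0.14 → w = 0.14
Rules with consequent 'medium': {R1, R3} → strengths 0.39, 0.14
Aggregate via t-conorm [max(a, b)]: 0.39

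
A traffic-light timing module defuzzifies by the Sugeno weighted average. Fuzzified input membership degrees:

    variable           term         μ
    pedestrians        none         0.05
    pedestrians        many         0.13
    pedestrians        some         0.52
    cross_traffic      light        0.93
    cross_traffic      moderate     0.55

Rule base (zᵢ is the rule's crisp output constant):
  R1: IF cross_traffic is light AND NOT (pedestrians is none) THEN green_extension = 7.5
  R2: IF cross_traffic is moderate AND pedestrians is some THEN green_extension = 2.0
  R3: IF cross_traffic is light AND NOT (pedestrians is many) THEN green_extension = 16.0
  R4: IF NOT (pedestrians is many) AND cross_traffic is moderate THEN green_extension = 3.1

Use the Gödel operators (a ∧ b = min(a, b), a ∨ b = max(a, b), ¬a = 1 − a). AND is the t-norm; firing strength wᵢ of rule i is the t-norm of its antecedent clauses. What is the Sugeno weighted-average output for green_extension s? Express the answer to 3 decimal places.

R1 (z=7.5): light=0.93, ¬none=1−0.05=0.95; AND[min(a, b)] → w = 0.93
R2 (z=2.0): moderate=0.55, some=0.52; AND[min(a, b)] → w = 0.52
R3 (z=16.0): light=0.93, ¬many=1−0.13=0.87; AND[min(a, b)] → w = 0.87
R4 (z=3.1): ¬many=1−0.13=0.87, moderate=0.55; AND[min(a, b)] → w = 0.55
Weighted average = (0.93·7.5 + 0.52·2.0 + 0.87·16.0 + 0.55·3.1) / (0.93 + 0.52 + 0.87 + 0.55)
  = 23.6400 / 2.8700 = 8.237

8.237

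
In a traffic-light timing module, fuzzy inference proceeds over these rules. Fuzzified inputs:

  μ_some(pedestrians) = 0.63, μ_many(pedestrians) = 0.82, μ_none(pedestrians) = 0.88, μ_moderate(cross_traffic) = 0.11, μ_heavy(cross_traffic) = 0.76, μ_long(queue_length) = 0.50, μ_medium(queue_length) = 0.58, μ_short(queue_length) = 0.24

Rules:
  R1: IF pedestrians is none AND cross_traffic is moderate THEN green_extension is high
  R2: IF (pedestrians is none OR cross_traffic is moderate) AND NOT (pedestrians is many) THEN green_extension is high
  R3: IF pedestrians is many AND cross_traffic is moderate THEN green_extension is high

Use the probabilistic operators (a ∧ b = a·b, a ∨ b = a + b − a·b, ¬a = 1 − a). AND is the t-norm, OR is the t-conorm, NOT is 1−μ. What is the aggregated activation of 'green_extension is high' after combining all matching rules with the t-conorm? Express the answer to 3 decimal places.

R1: none=0.88, moderate=0.11; AND[a·b] → w = 0.0968
R2: (none=0.88 OR moderate=0.11) = 0.8932; AND[a·b] with ¬many=1−0.82=0.18 → w = 0.1608
R3: many=0.82, moderate=0.11; AND[a·b] → w = 0.0902
Rules with consequent 'high': {R1, R2, R3} → strengths 0.0968, 0.1608, 0.0902
Aggregate via t-conorm [a + b − a·b]: 0.3104

0.310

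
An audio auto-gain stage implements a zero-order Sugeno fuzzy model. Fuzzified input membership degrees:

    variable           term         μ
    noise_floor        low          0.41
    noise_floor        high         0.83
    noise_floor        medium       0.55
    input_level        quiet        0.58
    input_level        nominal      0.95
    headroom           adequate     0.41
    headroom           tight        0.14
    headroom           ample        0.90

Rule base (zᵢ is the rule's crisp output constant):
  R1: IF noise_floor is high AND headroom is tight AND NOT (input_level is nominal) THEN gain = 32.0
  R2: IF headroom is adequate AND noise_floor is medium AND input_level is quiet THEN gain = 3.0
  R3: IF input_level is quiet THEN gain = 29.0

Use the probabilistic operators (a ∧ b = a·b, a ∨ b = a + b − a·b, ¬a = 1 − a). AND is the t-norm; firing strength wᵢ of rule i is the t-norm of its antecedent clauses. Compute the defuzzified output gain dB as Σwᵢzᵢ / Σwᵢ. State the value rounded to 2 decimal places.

24.28

R1 (z=32.0): high=0.83, tight=0.14, ¬nominal=1−0.95=0.05; AND[a·b] → w = 0.0058
R2 (z=3.0): adequate=0.41, medium=0.55, quiet=0.58; AND[a·b] → w = 0.1308
R3 (z=29.0): quiet=0.58 → w = 0.5800
Weighted average = (0.0058·32.0 + 0.1308·3.0 + 0.5800·29.0) / (0.0058 + 0.1308 + 0.5800)
  = 17.3983 / 0.7166 = 24.28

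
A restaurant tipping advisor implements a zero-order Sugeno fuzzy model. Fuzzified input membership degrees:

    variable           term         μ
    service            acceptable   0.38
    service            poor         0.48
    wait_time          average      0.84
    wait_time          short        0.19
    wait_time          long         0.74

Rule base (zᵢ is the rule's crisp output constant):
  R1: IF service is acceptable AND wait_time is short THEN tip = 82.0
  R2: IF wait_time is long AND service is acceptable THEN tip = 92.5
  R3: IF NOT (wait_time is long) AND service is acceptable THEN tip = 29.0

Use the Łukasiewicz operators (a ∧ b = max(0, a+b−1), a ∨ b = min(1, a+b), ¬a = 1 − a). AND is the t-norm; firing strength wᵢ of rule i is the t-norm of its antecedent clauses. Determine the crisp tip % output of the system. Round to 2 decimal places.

R1 (z=82.0): acceptable=0.38, short=0.19; AND[max(0, a+b−1)] → w = 0.00
R2 (z=92.5): long=0.74, acceptable=0.38; AND[max(0, a+b−1)] → w = 0.12
R3 (z=29.0): ¬long=1−0.74=0.26, acceptable=0.38; AND[max(0, a+b−1)] → w = 0.00
Weighted average = (0.00·82.0 + 0.12·92.5 + 0.00·29.0) / (0.00 + 0.12 + 0.00)
  = 11.1000 / 0.1200 = 92.50

92.50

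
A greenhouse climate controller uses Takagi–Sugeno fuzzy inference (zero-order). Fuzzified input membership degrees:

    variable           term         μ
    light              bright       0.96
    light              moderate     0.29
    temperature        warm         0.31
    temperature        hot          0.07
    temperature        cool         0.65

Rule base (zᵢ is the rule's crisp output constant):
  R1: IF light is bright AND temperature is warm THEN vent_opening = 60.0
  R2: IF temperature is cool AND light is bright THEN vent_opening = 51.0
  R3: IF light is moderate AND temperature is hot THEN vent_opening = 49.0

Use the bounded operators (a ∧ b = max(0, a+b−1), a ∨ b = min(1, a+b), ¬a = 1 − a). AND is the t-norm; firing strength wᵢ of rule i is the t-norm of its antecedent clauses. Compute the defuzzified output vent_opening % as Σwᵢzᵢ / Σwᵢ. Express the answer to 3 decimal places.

53.761

R1 (z=60.0): bright=0.96, warm=0.31; AND[max(0, a+b−1)] → w = 0.27
R2 (z=51.0): cool=0.65, bright=0.96; AND[max(0, a+b−1)] → w = 0.61
R3 (z=49.0): moderate=0.29, hot=0.07; AND[max(0, a+b−1)] → w = 0.00
Weighted average = (0.27·60.0 + 0.61·51.0 + 0.00·49.0) / (0.27 + 0.61 + 0.00)
  = 47.3100 / 0.8800 = 53.761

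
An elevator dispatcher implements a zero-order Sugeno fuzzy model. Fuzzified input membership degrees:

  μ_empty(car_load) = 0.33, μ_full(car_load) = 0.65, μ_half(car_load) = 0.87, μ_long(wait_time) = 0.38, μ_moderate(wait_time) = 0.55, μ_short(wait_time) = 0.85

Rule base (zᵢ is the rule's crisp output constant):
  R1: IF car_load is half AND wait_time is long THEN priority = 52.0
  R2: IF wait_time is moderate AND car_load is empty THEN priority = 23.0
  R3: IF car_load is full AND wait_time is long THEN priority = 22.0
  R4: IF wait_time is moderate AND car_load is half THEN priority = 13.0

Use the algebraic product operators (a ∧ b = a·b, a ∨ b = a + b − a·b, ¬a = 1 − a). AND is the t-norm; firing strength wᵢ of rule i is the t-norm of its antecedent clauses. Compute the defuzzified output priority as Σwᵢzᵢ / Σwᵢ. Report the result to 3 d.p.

R1 (z=52.0): half=0.87, long=0.38; AND[a·b] → w = 0.3306
R2 (z=23.0): moderate=0.55, empty=0.33; AND[a·b] → w = 0.1815
R3 (z=22.0): full=0.65, long=0.38; AND[a·b] → w = 0.2470
R4 (z=13.0): moderate=0.55, half=0.87; AND[a·b] → w = 0.4785
Weighted average = (0.3306·52.0 + 0.1815·23.0 + 0.2470·22.0 + 0.4785·13.0) / (0.3306 + 0.1815 + 0.2470 + 0.4785)
  = 33.0202 / 1.2376 = 26.681

26.681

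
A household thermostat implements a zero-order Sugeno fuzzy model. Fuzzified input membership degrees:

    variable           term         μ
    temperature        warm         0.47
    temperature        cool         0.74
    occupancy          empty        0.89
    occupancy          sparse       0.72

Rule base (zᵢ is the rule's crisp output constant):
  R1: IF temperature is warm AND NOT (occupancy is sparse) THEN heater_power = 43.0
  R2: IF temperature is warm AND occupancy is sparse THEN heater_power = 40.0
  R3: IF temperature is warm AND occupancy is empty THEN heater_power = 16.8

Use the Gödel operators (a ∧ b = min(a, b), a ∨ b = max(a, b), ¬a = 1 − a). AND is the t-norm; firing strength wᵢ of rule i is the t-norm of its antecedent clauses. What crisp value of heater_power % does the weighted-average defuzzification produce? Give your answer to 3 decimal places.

R1 (z=43.0): warm=0.47, ¬sparse=1−0.72=0.28; AND[min(a, b)] → w = 0.28
R2 (z=40.0): warm=0.47, sparse=0.72; AND[min(a, b)] → w = 0.47
R3 (z=16.8): warm=0.47, empty=0.89; AND[min(a, b)] → w = 0.47
Weighted average = (0.28·43.0 + 0.47·40.0 + 0.47·16.8) / (0.28 + 0.47 + 0.47)
  = 38.7360 / 1.2200 = 31.751

31.751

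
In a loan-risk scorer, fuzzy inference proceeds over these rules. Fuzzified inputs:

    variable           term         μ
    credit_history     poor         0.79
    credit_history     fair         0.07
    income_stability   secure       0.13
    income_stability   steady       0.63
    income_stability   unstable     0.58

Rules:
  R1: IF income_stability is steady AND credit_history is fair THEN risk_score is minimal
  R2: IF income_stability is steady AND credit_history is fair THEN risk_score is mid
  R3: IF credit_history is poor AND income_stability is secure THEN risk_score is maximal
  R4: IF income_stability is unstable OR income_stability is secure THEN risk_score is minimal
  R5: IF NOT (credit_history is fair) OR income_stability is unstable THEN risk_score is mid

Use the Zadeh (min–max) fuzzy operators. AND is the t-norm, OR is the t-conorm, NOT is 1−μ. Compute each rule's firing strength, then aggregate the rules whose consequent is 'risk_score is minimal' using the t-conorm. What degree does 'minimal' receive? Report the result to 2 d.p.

0.58

R1: steady=0.63, fair=0.07; AND[min(a, b)] → w = 0.07
R2: steady=0.63, fair=0.07; AND[min(a, b)] → w = 0.07
R3: poor=0.79, secure=0.13; AND[min(a, b)] → w = 0.13
R4: unstable=0.58, secure=0.13; OR[max(a, b)] → w = 0.58
R5: ¬fair=1−0.07=0.93, unstable=0.58; OR[max(a, b)] → w = 0.93
Rules with consequent 'minimal': {R1, R4} → strengths 0.07, 0.58
Aggregate via t-conorm [max(a, b)]: 0.58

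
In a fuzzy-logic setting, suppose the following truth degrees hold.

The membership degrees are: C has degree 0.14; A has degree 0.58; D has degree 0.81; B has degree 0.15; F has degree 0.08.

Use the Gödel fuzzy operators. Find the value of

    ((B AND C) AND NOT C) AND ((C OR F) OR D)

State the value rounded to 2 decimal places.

B AND C = min(a, b) on (0.15, 0.14) = 0.14
NOT C = 1 − 0.14 = 0.86
(B AND C) AND NOT C = min(a, b) on (0.14, 0.86) = 0.14
C OR F = max(a, b) on (0.14, 0.08) = 0.14
(C OR F) OR D = max(a, b) on (0.14, 0.81) = 0.81
((B AND C) AND NOT C) AND ((C OR F) OR D) = min(a, b) on (0.14, 0.81) = 0.14

0.14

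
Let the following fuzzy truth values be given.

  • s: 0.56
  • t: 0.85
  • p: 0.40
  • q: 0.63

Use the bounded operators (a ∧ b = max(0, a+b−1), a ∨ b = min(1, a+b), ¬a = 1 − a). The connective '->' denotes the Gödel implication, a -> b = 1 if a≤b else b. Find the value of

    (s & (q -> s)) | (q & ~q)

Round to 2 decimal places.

q -> s  [Gödel: 1 if a≤b else b] with a=0.63, b=0.56 → 0.56
s & (q -> s) = max(0, a+b−1) on (0.56, 0.56) = 0.12
~q = 1 − 0.63 = 0.37
q & ~q = max(0, a+b−1) on (0.63, 0.37) = 0.00
(s & (q -> s)) | (q & ~q) = min(1, a+b) on (0.12, 0.00) = 0.12

0.12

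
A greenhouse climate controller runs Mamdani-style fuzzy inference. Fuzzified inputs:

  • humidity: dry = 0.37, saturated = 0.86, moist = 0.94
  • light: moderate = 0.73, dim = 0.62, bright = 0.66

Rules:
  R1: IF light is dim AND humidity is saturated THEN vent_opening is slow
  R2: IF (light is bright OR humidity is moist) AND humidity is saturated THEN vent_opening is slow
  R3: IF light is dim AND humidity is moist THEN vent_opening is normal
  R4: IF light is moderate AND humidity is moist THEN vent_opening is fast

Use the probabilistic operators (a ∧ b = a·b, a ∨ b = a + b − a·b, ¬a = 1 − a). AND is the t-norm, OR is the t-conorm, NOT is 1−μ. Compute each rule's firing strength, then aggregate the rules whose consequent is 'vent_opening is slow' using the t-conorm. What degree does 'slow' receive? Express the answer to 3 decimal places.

R1: dim=0.62, saturated=0.86; AND[a·b] → w = 0.5332
R2: (bright=0.66 OR moist=0.94) = 0.9796; AND[a·b] with saturated=0.86 → w = 0.8425
R3: dim=0.62, moist=0.94; AND[a·b] → w = 0.5828
R4: moderate=0.73, moist=0.94; AND[a·b] → w = 0.6862
Rules with consequent 'slow': {R1, R2} → strengths 0.5332, 0.8425
Aggregate via t-conorm [a + b − a·b]: 0.9265

0.926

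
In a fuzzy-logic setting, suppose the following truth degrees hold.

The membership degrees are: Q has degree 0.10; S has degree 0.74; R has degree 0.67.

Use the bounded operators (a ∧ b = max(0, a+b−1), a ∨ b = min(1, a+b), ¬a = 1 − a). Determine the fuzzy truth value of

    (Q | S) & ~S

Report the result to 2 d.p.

Q | S = min(1, a+b) on (0.10, 0.74) = 0.84
~S = 1 − 0.74 = 0.26
(Q | S) & ~S = max(0, a+b−1) on (0.84, 0.26) = 0.10

0.10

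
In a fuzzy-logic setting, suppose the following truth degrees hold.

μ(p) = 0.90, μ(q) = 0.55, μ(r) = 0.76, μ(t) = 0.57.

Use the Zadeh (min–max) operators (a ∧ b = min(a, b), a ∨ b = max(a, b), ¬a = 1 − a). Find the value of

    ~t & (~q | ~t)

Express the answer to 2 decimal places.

~t = 1 − 0.57 = 0.43
~q = 1 − 0.55 = 0.45
~t = 1 − 0.57 = 0.43
~q | ~t = max(a, b) on (0.45, 0.43) = 0.45
~t & (~q | ~t) = min(a, b) on (0.43, 0.45) = 0.43

0.43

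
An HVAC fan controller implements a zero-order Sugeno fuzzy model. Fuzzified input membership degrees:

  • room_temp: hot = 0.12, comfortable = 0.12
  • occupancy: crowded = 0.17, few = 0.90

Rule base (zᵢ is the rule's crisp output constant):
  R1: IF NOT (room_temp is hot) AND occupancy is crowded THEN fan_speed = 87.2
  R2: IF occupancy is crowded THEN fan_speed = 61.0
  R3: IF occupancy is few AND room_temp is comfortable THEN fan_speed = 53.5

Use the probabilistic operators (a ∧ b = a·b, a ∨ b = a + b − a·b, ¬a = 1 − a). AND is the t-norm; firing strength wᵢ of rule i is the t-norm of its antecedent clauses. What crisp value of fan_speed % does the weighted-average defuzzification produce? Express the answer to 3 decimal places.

R1 (z=87.2): ¬hot=1−0.12=0.88, crowded=0.17; AND[a·b] → w = 0.1496
R2 (z=61.0): crowded=0.17 → w = 0.1700
R3 (z=53.5): few=0.90, comfortable=0.12; AND[a·b] → w = 0.1080
Weighted average = (0.1496·87.2 + 0.1700·61.0 + 0.1080·53.5) / (0.1496 + 0.1700 + 0.1080)
  = 29.1931 / 0.4276 = 68.272

68.272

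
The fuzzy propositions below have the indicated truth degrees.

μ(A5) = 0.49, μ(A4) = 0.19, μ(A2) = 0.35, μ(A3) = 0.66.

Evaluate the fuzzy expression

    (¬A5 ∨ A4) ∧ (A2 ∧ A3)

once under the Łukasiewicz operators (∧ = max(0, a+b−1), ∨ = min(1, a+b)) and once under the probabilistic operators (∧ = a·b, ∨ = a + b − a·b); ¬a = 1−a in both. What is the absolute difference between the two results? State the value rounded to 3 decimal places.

Under Łukasiewicz:
  ¬A5 = 1 − 0.49 = 0.51
  ¬A5 ∨ A4 = min(1, a+b) on (0.51, 0.19) = 0.70
  A2 ∧ A3 = max(0, a+b−1) on (0.35, 0.66) = 0.01
  (¬A5 ∨ A4) ∧ (A2 ∧ A3) = max(0, a+b−1) on (0.70, 0.01) = 0.00
  → value = 0.0000
Under probabilistic:
  ¬A5 = 1 − 0.4900 = 0.5100
  ¬A5 ∨ A4 = a + b − a·b on (0.5100, 0.1900) = 0.6031
  A2 ∧ A3 = a·b on (0.3500, 0.6600) = 0.2310
  (¬A5 ∨ A4) ∧ (A2 ∧ A3) = a·b on (0.6031, 0.2310) = 0.1393
  → value = 0.1393
|0.0000 − 0.1393| = 0.139

0.139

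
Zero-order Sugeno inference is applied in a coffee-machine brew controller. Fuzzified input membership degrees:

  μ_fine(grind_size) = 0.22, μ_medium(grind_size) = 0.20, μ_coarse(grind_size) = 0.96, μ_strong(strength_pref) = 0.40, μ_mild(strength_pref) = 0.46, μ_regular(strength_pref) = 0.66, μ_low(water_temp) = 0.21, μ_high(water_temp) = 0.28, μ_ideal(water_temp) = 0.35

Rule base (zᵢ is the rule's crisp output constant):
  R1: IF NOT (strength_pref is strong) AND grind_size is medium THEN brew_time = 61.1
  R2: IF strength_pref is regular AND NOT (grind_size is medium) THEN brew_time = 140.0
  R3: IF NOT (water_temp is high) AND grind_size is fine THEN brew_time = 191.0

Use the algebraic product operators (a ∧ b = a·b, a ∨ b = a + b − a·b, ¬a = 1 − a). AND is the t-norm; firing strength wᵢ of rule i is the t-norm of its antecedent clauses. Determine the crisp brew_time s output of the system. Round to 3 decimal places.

138.277

R1 (z=61.1): ¬strong=1−0.40=0.60, medium=0.20; AND[a·b] → w = 0.1200
R2 (z=140.0): regular=0.66, ¬medium=1−0.20=0.80; AND[a·b] → w = 0.5280
R3 (z=191.0): ¬high=1−0.28=0.72, fine=0.22; AND[a·b] → w = 0.1584
Weighted average = (0.1200·61.1 + 0.5280·140.0 + 0.1584·191.0) / (0.1200 + 0.5280 + 0.1584)
  = 111.5064 / 0.8064 = 138.277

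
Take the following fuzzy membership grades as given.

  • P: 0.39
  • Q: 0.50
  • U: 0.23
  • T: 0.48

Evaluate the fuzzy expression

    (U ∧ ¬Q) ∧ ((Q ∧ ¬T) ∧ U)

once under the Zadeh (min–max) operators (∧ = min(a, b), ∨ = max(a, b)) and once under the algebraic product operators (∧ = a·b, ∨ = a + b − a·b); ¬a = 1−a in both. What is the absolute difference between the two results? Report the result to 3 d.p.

0.223

Under Zadeh (min–max):
  ¬Q = 1 − 0.50 = 0.50
  U ∧ ¬Q = min(a, b) on (0.23, 0.50) = 0.23
  ¬T = 1 − 0.48 = 0.52
  Q ∧ ¬T = min(a, b) on (0.50, 0.52) = 0.50
  (Q ∧ ¬T) ∧ U = min(a, b) on (0.50, 0.23) = 0.23
  (U ∧ ¬Q) ∧ ((Q ∧ ¬T) ∧ U) = min(a, b) on (0.23, 0.23) = 0.23
  → value = 0.2300
Under algebraic product:
  ¬Q = 1 − 0.5000 = 0.5000
  U ∧ ¬Q = a·b on (0.2300, 0.5000) = 0.1150
  ¬T = 1 − 0.4800 = 0.5200
  Q ∧ ¬T = a·b on (0.5000, 0.5200) = 0.2600
  (Q ∧ ¬T) ∧ U = a·b on (0.2600, 0.2300) = 0.0598
  (U ∧ ¬Q) ∧ ((Q ∧ ¬T) ∧ U) = a·b on (0.1150, 0.0598) = 0.0069
  → value = 0.0069
|0.2300 − 0.0069| = 0.223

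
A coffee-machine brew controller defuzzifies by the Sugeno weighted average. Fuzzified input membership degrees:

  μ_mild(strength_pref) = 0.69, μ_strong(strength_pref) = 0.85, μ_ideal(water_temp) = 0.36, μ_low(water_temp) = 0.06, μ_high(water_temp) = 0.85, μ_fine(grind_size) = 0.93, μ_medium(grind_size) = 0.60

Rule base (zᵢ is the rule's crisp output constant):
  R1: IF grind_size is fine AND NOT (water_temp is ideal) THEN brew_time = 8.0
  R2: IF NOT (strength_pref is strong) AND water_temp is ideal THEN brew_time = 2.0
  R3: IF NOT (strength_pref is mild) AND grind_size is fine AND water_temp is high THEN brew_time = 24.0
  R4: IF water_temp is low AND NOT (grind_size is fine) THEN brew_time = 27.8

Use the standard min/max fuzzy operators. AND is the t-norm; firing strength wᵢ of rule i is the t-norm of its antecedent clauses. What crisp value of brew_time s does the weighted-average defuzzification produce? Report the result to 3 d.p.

12.524

R1 (z=8.0): fine=0.93, ¬ideal=1−0.36=0.64; AND[min(a, b)] → w = 0.64
R2 (z=2.0): ¬strong=1−0.85=0.15, ideal=0.36; AND[min(a, b)] → w = 0.15
R3 (z=24.0): ¬mild=1−0.69=0.31, fine=0.93, high=0.85; AND[min(a, b)] → w = 0.31
R4 (z=27.8): low=0.06, ¬fine=1−0.93=0.07; AND[min(a, b)] → w = 0.06
Weighted average = (0.64·8.0 + 0.15·2.0 + 0.31·24.0 + 0.06·27.8) / (0.64 + 0.15 + 0.31 + 0.06)
  = 14.5280 / 1.1600 = 12.524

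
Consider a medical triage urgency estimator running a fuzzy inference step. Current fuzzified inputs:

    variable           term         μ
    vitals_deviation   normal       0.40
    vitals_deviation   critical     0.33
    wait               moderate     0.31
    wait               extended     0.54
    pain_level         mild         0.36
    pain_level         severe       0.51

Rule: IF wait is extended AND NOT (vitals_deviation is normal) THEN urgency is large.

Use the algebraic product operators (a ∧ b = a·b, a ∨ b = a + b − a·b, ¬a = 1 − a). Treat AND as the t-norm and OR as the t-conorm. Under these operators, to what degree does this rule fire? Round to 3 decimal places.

0.324

firing strength: extended=0.54, ¬normal=1−0.40=0.60; AND[a·b] → w = 0.3240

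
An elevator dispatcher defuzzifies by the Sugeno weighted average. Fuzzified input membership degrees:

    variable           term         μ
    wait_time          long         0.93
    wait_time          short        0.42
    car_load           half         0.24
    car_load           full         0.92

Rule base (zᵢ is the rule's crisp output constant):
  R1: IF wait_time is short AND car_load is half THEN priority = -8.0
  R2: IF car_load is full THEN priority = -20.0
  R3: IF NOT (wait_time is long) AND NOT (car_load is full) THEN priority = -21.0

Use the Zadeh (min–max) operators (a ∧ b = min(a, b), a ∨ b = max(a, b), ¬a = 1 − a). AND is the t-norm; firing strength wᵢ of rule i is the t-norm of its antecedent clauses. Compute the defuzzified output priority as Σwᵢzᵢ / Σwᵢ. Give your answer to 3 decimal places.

R1 (z=-8.0): short=0.42, half=0.24; AND[min(a, b)] → w = 0.24
R2 (z=-20.0): full=0.92 → w = 0.92
R3 (z=-21.0): ¬long=1−0.93=0.07, ¬full=1−0.92=0.08; AND[min(a, b)] → w = 0.07
Weighted average = (0.24·-8.0 + 0.92·-20.0 + 0.07·-21.0) / (0.24 + 0.92 + 0.07)
  = -21.7900 / 1.2300 = -17.715

-17.715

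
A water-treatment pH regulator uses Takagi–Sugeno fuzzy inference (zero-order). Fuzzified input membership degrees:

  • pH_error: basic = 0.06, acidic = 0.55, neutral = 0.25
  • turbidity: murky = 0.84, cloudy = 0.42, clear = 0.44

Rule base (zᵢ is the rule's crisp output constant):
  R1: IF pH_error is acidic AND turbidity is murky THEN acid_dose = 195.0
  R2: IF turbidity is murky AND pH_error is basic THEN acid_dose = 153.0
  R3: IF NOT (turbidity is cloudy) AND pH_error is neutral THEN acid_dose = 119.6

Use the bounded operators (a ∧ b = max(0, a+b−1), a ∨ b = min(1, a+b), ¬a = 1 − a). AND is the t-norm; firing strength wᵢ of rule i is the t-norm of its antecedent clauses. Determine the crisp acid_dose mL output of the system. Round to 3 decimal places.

195.000

R1 (z=195.0): acidic=0.55, murky=0.84; AND[max(0, a+b−1)] → w = 0.39
R2 (z=153.0): murky=0.84, basic=0.06; AND[max(0, a+b−1)] → w = 0.00
R3 (z=119.6): ¬cloudy=1−0.42=0.58, neutral=0.25; AND[max(0, a+b−1)] → w = 0.00
Weighted average = (0.39·195.0 + 0.00·153.0 + 0.00·119.6) / (0.39 + 0.00 + 0.00)
  = 76.0500 / 0.3900 = 195.000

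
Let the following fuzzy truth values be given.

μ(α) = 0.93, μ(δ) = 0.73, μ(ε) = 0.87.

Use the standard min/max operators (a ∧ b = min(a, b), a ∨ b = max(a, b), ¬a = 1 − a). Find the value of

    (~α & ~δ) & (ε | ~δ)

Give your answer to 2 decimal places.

0.07

~α = 1 − 0.93 = 0.07
~δ = 1 − 0.73 = 0.27
~α & ~δ = min(a, b) on (0.07, 0.27) = 0.07
~δ = 1 − 0.73 = 0.27
ε | ~δ = max(a, b) on (0.87, 0.27) = 0.87
(~α & ~δ) & (ε | ~δ) = min(a, b) on (0.07, 0.87) = 0.07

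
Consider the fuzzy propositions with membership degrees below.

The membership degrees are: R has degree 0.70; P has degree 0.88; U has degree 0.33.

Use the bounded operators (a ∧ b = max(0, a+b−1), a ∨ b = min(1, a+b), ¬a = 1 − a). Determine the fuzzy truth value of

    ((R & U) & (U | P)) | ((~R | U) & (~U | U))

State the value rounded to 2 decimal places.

R & U = max(0, a+b−1) on (0.70, 0.33) = 0.03
U | P = min(1, a+b) on (0.33, 0.88) = 1.00
(R & U) & (U | P) = max(0, a+b−1) on (0.03, 1.00) = 0.03
~R = 1 − 0.70 = 0.30
~R | U = min(1, a+b) on (0.30, 0.33) = 0.63
~U = 1 − 0.33 = 0.67
~U | U = min(1, a+b) on (0.67, 0.33) = 1.00
(~R | U) & (~U | U) = max(0, a+b−1) on (0.63, 1.00) = 0.63
((R & U) & (U | P)) | ((~R | U) & (~U | U)) = min(1, a+b) on (0.03, 0.63) = 0.66

0.66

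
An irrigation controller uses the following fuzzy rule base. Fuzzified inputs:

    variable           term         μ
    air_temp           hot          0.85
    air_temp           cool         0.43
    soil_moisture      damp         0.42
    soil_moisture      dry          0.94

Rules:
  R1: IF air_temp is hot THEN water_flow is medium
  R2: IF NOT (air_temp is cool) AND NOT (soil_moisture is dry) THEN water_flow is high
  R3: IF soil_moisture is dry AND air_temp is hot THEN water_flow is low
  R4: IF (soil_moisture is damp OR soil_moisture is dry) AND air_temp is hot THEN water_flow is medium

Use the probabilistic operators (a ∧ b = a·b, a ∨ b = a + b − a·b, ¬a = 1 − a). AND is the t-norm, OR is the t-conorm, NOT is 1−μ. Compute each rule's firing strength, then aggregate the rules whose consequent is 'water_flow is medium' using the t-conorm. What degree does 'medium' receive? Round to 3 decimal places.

R1: hot=0.85 → w = 0.8500
R2: ¬cool=1−0.43=0.57, ¬dry=1−0.94=0.06; AND[a·b] → w = 0.0342
R3: dry=0.94, hot=0.85; AND[a·b] → w = 0.7990
R4: (damp=0.42 OR dry=0.94) = 0.9652; AND[a·b] with hot=0.85 → w = 0.8204
Rules with consequent 'medium': {R1, R4} → strengths 0.8500, 0.8204
Aggregate via t-conorm [a + b − a·b]: 0.9731

0.973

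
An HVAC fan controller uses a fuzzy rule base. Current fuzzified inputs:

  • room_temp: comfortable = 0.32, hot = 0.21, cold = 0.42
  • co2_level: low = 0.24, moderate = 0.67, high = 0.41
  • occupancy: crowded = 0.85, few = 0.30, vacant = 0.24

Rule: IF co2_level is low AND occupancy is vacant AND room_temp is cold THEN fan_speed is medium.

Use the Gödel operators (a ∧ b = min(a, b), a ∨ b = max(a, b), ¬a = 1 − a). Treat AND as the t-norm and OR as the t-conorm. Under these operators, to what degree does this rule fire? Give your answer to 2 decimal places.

firing strength: low=0.24, vacant=0.24, cold=0.42; AND[min(a, b)] → w = 0.24

0.24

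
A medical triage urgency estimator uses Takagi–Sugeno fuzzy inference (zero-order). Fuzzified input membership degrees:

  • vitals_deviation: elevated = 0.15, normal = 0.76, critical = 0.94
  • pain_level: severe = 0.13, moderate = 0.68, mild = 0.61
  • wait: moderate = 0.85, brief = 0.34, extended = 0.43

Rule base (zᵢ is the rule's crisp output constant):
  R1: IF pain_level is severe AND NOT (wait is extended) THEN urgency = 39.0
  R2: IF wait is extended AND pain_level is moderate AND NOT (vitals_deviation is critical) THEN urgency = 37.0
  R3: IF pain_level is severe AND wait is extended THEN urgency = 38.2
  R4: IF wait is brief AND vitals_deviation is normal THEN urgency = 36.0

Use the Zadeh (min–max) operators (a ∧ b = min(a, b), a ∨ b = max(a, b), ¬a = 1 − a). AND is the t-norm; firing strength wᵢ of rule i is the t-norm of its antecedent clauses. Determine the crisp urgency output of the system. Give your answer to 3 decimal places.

R1 (z=39.0): severe=0.13, ¬extended=1−0.43=0.57; AND[min(a, b)] → w = 0.13
R2 (z=37.0): extended=0.43, moderate=0.68, ¬critical=1−0.94=0.06; AND[min(a, b)] → w = 0.06
R3 (z=38.2): severe=0.13, extended=0.43; AND[min(a, b)] → w = 0.13
R4 (z=36.0): brief=0.34, normal=0.76; AND[min(a, b)] → w = 0.34
Weighted average = (0.13·39.0 + 0.06·37.0 + 0.13·38.2 + 0.34·36.0) / (0.13 + 0.06 + 0.13 + 0.34)
  = 24.4960 / 0.6600 = 37.115

37.115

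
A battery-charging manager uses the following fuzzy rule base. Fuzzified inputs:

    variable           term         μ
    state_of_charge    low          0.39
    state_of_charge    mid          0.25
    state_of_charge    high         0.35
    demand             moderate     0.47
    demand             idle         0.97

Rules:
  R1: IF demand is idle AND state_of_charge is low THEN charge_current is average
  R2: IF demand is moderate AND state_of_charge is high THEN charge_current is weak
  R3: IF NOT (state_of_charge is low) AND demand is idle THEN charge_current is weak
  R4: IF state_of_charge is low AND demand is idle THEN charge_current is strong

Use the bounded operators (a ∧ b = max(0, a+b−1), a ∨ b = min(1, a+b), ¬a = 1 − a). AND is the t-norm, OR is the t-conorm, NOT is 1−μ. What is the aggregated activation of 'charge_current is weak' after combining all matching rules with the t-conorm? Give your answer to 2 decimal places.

R1: idle=0.97, low=0.39; AND[max(0, a+b−1)] → w = 0.36
R2: moderate=0.47, high=0.35; AND[max(0, a+b−1)] → w = 0.00
R3: ¬low=1−0.39=0.61, idle=0.97; AND[max(0, a+b−1)] → w = 0.58
R4: low=0.39, idle=0.97; AND[max(0, a+b−1)] → w = 0.36
Rules with consequent 'weak': {R2, R3} → strengths 0.00, 0.58
Aggregate via t-conorm [min(1, a+b)]: 0.58

0.58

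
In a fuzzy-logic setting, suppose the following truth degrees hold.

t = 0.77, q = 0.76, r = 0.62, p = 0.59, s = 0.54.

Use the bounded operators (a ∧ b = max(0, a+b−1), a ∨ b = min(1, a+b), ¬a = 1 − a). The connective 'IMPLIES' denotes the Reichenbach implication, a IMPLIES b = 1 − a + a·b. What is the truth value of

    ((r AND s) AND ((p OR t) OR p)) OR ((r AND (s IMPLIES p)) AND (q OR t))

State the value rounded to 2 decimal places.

r AND s = max(0, a+b−1) on (0.62, 0.54) = 0.16
p OR t = min(1, a+b) on (0.59, 0.77) = 1.00
(p OR t) OR p = min(1, a+b) on (1.00, 0.59) = 1.00
(r AND s) AND ((p OR t) OR p) = max(0, a+b−1) on (0.16, 1.00) = 0.16
s IMPLIES p  [Reichenbach: 1 − a + a·b] with a=0.54, b=0.59 → 0.78
r AND (s IMPLIES p) = max(0, a+b−1) on (0.62, 0.78) = 0.40
q OR t = min(1, a+b) on (0.76, 0.77) = 1.00
(r AND (s IMPLIES p)) AND (q OR t) = max(0, a+b−1) on (0.40, 1.00) = 0.40
((r AND s) AND ((p OR t) OR p)) OR ((r AND (s IMPLIES p)) AND (q OR t)) = min(1, a+b) on (0.16, 0.40) = 0.56

0.56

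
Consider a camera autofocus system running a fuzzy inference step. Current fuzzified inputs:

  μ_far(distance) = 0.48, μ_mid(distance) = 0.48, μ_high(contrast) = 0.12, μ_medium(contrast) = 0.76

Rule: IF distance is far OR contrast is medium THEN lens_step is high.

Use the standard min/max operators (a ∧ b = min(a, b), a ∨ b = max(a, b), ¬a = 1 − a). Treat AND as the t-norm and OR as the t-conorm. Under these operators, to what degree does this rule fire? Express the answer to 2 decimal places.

0.76

firing strength: far=0.48, medium=0.76; OR[max(a, b)] → w = 0.76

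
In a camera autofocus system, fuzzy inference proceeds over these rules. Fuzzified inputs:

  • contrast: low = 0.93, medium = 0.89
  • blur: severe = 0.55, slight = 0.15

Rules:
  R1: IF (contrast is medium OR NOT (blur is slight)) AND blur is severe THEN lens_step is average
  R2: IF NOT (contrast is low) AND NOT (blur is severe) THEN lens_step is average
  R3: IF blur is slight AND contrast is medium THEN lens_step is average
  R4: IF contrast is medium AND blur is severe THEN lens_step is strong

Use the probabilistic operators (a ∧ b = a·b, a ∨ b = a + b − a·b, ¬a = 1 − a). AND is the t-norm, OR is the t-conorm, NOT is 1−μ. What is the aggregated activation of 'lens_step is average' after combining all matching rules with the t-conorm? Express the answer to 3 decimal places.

0.615

R1: (medium=0.89 OR ¬slight=1−0.15=0.85) = 0.9835; AND[a·b] with severe=0.55 → w = 0.5409
R2: ¬low=1−0.93=0.07, ¬severe=1−0.55=0.45; AND[a·b] → w = 0.0315
R3: slight=0.15, medium=0.89; AND[a·b] → w = 0.1335
R4: medium=0.89, severe=0.55; AND[a·b] → w = 0.4895
Rules with consequent 'average': {R1, R2, R3} → strengths 0.5409, 0.0315, 0.1335
Aggregate via t-conorm [a + b − a·b]: 0.6147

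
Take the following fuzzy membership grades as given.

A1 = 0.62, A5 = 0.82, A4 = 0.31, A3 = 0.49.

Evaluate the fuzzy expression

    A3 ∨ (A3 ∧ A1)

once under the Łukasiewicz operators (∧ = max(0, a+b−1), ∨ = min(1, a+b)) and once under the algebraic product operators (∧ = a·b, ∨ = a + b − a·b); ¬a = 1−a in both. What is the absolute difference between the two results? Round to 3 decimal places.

0.045

Under Łukasiewicz:
  A3 ∧ A1 = max(0, a+b−1) on (0.49, 0.62) = 0.11
  A3 ∨ (A3 ∧ A1) = min(1, a+b) on (0.49, 0.11) = 0.60
  → value = 0.6000
Under algebraic product:
  A3 ∧ A1 = a·b on (0.4900, 0.6200) = 0.3038
  A3 ∨ (A3 ∧ A1) = a + b − a·b on (0.4900, 0.3038) = 0.6449
  → value = 0.6449
|0.6000 − 0.6449| = 0.045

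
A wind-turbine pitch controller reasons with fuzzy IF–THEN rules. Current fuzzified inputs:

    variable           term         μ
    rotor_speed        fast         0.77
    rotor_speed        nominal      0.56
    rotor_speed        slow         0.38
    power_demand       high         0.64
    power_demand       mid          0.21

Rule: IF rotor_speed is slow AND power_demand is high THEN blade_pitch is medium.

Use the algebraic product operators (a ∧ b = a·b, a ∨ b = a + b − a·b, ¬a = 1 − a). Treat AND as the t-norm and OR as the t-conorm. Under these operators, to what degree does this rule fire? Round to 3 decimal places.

firing strength: slow=0.38, high=0.64; AND[a·b] → w = 0.2432

0.243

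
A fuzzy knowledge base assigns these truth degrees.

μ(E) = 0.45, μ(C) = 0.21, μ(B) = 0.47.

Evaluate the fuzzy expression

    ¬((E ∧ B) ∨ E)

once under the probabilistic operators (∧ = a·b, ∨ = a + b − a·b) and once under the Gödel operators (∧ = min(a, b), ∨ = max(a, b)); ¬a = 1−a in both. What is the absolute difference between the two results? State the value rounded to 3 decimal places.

0.116

Under probabilistic:
  E ∧ B = a·b on (0.4500, 0.4700) = 0.2115
  (E ∧ B) ∨ E = a + b − a·b on (0.2115, 0.4500) = 0.5663
  ¬((E ∧ B) ∨ E) = 1 − 0.5663 = 0.4337
  → value = 0.4337
Under Gödel:
  E ∧ B = min(a, b) on (0.45, 0.47) = 0.45
  (E ∧ B) ∨ E = max(a, b) on (0.45, 0.45) = 0.45
  ¬((E ∧ B) ∨ E) = 1 − 0.45 = 0.55
  → value = 0.5500
|0.4337 − 0.5500| = 0.116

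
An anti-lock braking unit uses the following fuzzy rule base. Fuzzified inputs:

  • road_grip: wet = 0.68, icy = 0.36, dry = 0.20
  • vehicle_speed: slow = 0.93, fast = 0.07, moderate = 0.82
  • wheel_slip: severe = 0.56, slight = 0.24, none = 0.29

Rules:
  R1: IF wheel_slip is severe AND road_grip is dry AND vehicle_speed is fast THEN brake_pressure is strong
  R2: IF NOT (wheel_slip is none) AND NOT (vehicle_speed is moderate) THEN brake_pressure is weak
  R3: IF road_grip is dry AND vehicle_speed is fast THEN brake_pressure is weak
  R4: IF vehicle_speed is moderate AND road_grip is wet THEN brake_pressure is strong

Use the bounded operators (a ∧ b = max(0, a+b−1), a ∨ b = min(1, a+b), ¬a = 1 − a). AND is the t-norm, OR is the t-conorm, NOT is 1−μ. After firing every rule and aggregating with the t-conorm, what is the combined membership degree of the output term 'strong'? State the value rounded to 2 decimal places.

R1: severe=0.56, dry=0.20, fast=0.07; AND[max(0, a+b−1)] → w = 0.00
R2: ¬none=1−0.29=0.71, ¬moderate=1−0.82=0.18; AND[max(0, a+b−1)] → w = 0.00
R3: dry=0.20, fast=0.07; AND[max(0, a+b−1)] → w = 0.00
R4: moderate=0.82, wet=0.68; AND[max(0, a+b−1)] → w = 0.50
Rules with consequent 'strong': {R1, R4} → strengths 0.00, 0.50
Aggregate via t-conorm [min(1, a+b)]: 0.50

0.50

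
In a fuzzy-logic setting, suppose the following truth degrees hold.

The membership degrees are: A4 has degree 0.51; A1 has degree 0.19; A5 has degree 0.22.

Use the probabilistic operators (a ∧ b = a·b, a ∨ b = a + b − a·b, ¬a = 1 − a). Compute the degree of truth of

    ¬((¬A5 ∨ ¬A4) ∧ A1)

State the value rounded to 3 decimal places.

0.831

¬A5 = 1 − 0.2200 = 0.7800
¬A4 = 1 − 0.5100 = 0.4900
¬A5 ∨ ¬A4 = a + b − a·b on (0.7800, 0.4900) = 0.8878
(¬A5 ∨ ¬A4) ∧ A1 = a·b on (0.8878, 0.1900) = 0.1687
¬((¬A5 ∨ ¬A4) ∧ A1) = 1 − 0.1687 = 0.8313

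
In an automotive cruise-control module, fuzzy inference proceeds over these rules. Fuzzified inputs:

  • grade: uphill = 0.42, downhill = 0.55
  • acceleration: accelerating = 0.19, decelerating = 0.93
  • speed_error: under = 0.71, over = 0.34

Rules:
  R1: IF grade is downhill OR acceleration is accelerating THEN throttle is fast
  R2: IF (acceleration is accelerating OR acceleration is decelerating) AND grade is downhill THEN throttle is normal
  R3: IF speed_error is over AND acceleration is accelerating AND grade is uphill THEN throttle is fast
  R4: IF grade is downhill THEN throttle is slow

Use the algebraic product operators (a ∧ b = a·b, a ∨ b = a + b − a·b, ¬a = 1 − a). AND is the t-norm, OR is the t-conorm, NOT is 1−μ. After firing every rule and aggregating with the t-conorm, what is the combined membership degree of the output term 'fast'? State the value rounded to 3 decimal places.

R1: downhill=0.55, accelerating=0.19; OR[a + b − a·b] → w = 0.6355
R2: (accelerating=0.19 OR decelerating=0.93) = 0.9433; AND[a·b] with downhill=0.55 → w = 0.5188
R3: over=0.34, accelerating=0.19, uphill=0.42; AND[a·b] → w = 0.0271
R4: downhill=0.55 → w = 0.5500
Rules with consequent 'fast': {R1, R3} → strengths 0.6355, 0.0271
Aggregate via t-conorm [a + b − a·b]: 0.6454

0.645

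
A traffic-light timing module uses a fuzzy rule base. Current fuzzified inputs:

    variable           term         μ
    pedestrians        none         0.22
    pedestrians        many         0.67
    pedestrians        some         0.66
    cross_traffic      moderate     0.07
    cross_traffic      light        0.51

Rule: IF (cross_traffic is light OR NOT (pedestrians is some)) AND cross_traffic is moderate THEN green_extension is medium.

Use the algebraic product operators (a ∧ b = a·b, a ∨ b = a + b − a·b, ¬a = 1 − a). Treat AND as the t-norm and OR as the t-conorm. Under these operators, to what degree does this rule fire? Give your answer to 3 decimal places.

firing strength: (light=0.51 OR ¬some=1−0.66=0.34) = 0.6766; AND[a·b] with moderate=0.07 → w = 0.0474

0.047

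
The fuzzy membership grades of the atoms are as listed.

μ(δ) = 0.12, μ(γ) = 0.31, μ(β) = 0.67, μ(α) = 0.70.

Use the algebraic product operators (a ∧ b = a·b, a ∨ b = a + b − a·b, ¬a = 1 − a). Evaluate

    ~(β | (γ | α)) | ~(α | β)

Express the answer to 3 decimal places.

0.161

γ | α = a + b − a·b on (0.3100, 0.7000) = 0.7930
β | (γ | α) = a + b − a·b on (0.6700, 0.7930) = 0.9317
~(β | (γ | α)) = 1 − 0.9317 = 0.0683
α | β = a + b − a·b on (0.7000, 0.6700) = 0.9010
~(α | β) = 1 − 0.9010 = 0.0990
~(β | (γ | α)) | ~(α | β) = a + b − a·b on (0.0683, 0.0990) = 0.1605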